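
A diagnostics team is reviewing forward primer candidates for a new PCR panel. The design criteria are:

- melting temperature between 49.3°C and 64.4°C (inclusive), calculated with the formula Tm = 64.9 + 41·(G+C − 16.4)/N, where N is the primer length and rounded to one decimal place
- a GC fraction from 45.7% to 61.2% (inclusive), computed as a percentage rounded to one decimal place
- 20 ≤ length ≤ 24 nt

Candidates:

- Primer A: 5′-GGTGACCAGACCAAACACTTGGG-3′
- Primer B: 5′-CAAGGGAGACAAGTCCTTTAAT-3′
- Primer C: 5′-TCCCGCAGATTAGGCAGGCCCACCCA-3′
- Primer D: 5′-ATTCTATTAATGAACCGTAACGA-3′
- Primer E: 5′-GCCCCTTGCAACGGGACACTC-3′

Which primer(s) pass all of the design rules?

Primer A only.

Primer A (23 nt, A=7 T=3 G=7 C=6): Tm = 64.9 + 41·(13 − 16.4)/23 = 58.8°C ✓; GC 13/23 = 56.5% ✓; length 23 ✓ — passes.
Primer B (22 nt, A=8 T=5 G=5 C=4): Tm = 64.9 + 41·(9 − 16.4)/22 = 51.1°C ✓; GC 9/22 = 40.9%, outside 45.7–61.2% ✗; length 22 ✓ — fails.
Primer C (26 nt, A=6 T=3 G=6 C=11): Tm = 64.9 + 41·(17 − 16.4)/26 = 65.8°C, outside 49.3–64.4°C ✗; GC 17/26 = 65.4%, outside 45.7–61.2% ✗; length 26, outside 20–24 ✗ — fails.
Primer D (23 nt, A=9 T=7 G=3 C=4): Tm = 64.9 + 41·(7 − 16.4)/23 = 48.1°C, outside 49.3–64.4°C ✗; GC 7/23 = 30.4%, outside 45.7–61.2% ✗; length 23 ✓ — fails.
Primer E (21 nt, A=4 T=3 G=5 C=9): Tm = 64.9 + 41·(14 − 16.4)/21 = 60.2°C ✓; GC 14/21 = 66.7%, outside 45.7–61.2% ✗; length 21 ✓ — fails.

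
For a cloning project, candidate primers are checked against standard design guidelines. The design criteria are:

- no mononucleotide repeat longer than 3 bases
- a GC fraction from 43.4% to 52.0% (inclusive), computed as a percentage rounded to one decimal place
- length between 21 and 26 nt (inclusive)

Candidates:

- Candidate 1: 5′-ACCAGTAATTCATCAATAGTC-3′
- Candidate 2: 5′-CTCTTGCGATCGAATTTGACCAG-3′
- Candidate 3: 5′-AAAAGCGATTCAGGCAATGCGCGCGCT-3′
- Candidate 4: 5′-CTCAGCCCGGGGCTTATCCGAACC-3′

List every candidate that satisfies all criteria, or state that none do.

Candidate 2 only.

Candidate 1 (21 nt, A=8 T=6 G=2 C=5): longest run = 2 ✓; GC 7/21 = 33.3%, outside 43.4–52.0% ✗; length 21 ✓ — fails.
Candidate 2 (23 nt, A=5 T=7 G=5 C=6): longest run = 3 ✓; GC 11/23 = 47.8% ✓; length 23 ✓ — passes.
Candidate 3 (27 nt, A=8 T=4 G=8 C=7): longest run = 4, exceeds 3 ✗; GC 15/27 = 55.6%, outside 43.4–52.0% ✗; length 27, outside 21–26 ✗ — fails.
Candidate 4 (24 nt, A=4 T=4 G=6 C=10): longest run = 4, exceeds 3 ✗; GC 16/24 = 66.7%, outside 43.4–52.0% ✗; length 24 ✓ — fails.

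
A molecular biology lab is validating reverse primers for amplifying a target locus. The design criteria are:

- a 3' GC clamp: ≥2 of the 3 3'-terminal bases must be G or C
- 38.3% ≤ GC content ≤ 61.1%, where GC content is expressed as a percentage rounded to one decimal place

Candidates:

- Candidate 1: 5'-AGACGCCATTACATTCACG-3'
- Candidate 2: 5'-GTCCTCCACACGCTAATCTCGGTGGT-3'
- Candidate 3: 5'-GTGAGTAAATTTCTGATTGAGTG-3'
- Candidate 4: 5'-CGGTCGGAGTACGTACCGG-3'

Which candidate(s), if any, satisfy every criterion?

Candidate 1 (19 nt, A=6 T=4 G=3 C=6): 3' end ACG has 2 G/C ✓; GC 9/19 = 47.4% ✓ — passes.
Candidate 2 (26 nt, A=4 T=7 G=6 C=9): 3' end GGT has 2 G/C ✓; GC 15/26 = 57.7% ✓ — passes.
Candidate 3 (23 nt, A=6 T=9 G=7 C=1): 3' end GTG has 2 G/C ✓; GC 8/23 = 34.8%, outside 38.3–61.1% ✗ — fails.
Candidate 4 (19 nt, A=3 T=3 G=8 C=5): 3' end CGG has 3 G/C ✓; GC 13/19 = 68.4%, outside 38.3–61.1% ✗ — fails.

Candidate 1 and Candidate 2.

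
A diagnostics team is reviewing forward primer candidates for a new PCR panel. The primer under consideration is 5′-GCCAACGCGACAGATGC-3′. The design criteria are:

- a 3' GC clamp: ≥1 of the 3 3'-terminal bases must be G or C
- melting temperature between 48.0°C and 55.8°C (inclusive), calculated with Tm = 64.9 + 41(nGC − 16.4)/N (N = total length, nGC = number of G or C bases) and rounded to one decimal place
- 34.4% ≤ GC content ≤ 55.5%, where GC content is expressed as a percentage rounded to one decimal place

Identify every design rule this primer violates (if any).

Base counts: A=5, T=1, G=5, C=6 (length 17).
GC clamp: 3' end TGC has 2 G/C ✓
Tm: Tm = 64.9 + 41·(11 − 16.4)/17 = 51.9°C ✓
GC content: GC 11/17 = 64.7%, outside 34.4–55.5% ✗

Fails: GC content.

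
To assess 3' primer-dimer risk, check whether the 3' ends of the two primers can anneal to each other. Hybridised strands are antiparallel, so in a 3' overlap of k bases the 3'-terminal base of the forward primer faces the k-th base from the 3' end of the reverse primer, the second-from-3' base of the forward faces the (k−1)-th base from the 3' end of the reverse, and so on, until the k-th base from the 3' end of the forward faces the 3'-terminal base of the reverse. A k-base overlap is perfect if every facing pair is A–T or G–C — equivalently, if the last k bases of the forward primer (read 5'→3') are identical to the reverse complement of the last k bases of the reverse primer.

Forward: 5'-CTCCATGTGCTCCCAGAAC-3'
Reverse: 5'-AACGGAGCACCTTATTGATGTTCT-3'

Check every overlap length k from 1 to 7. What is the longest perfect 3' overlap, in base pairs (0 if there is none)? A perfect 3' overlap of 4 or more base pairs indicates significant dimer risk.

Last 7 bases (5'→3') — forward …CCAGAAC, reverse …ATGTTCT.
Reverse complement of the reverse primer's last 7 bases: AGAACAT; its first k bases are the reverse complement of the reverse primer's last k bases, so a perfect k-base overlap needs the forward primer's last k bases to equal them.
Comparing (forward last k vs required): k=1: C vs A ✗; k=2: AC vs AG ✗; k=3: AAC vs AGA ✗; k=4: GAAC vs AGAA ✗; k=5: AGAAC vs AGAAC ✓; k=6: CAGAAC vs AGAACA ✗; k=7: CCAGAAC vs AGAACAT ✗.
Only k = 5 is perfect, so the longest perfect 3' overlap is 5.

Longest perfect overlap: 5 complementary base pairs; significant dimer risk (threshold 4).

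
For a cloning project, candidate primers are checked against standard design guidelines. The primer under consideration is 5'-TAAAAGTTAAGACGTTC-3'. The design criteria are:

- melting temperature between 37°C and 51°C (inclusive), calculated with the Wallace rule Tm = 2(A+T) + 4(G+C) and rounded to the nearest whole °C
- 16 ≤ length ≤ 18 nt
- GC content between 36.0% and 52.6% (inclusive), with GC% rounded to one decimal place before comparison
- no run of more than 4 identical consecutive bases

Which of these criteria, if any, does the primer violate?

Base counts: A=7, T=5, G=3, C=2 (length 17).
Tm: Tm = 2·12 + 4·5 = 44°C ✓
length: length 17 ✓
GC content: GC 5/17 = 29.4%, outside 36.0–52.6% ✗
homopolymer run: longest run = 4 ✓

Fails: GC content.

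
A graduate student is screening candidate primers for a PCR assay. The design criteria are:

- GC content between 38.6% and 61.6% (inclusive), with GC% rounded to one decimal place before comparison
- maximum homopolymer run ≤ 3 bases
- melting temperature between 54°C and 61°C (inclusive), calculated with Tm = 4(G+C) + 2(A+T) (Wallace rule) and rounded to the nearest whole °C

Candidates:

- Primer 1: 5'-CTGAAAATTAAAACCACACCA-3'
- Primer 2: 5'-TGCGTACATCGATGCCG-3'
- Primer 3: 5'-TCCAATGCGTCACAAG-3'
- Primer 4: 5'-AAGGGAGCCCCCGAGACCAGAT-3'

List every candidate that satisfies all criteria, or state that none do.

Primer 2 only.

Primer 1 (21 nt, A=11 T=3 G=1 C=6): GC 7/21 = 33.3%, outside 38.6–61.6% ✗; longest run = 4, exceeds 3 ✗; Tm = 2·14 + 4·7 = 56°C ✓ — fails.
Primer 2 (17 nt, A=3 T=4 G=5 C=5): GC 10/17 = 58.8% ✓; longest run = 2 ✓; Tm = 2·7 + 4·10 = 54°C ✓ — passes.
Primer 3 (16 nt, A=5 T=3 G=3 C=5): GC 8/16 = 50.0% ✓; longest run = 2 ✓; Tm = 2·8 + 4·8 = 48°C, outside 54–61°C ✗ — fails.
Primer 4 (22 nt, A=7 T=1 G=7 C=7): GC 14/22 = 63.6%, outside 38.6–61.6% ✗; longest run = 5, exceeds 3 ✗; Tm = 2·8 + 4·14 = 72°C, outside 54–61°C ✗ — fails.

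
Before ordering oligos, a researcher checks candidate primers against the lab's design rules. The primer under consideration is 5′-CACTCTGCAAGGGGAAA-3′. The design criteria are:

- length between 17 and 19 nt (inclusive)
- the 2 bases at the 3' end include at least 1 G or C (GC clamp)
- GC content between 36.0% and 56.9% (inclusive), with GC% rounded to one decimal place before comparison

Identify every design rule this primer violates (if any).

Fails: GC clamp.

Base counts: A=6, T=2, G=5, C=4 (length 17).
length: length 17 ✓
GC clamp: 3' end AA has 0 G/C, need ≥1 ✗
GC content: GC 9/17 = 52.9% ✓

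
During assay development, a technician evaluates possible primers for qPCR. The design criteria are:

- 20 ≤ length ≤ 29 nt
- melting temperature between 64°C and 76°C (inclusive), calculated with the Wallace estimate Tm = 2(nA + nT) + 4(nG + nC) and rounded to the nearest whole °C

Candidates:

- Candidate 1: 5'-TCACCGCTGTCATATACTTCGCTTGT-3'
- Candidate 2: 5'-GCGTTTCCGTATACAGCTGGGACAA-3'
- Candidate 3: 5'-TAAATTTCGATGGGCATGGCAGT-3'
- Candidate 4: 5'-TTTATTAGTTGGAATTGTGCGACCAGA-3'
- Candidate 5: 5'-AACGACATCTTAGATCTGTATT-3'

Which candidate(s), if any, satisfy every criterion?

Candidate 1, Candidate 2, Candidate 3 and Candidate 4.

Candidate 1 (26 nt, A=4 T=10 G=4 C=8): length 26 ✓; Tm = 2·14 + 4·12 = 76°C ✓ — passes.
Candidate 2 (25 nt, A=6 T=6 G=7 C=6): length 25 ✓; Tm = 2·12 + 4·13 = 76°C ✓ — passes.
Candidate 3 (23 nt, A=6 T=7 G=7 C=3): length 23 ✓; Tm = 2·13 + 4·10 = 66°C ✓ — passes.
Candidate 4 (27 nt, A=7 T=10 G=7 C=3): length 27 ✓; Tm = 2·17 + 4·10 = 74°C ✓ — passes.
Candidate 5 (22 nt, A=7 T=8 G=3 C=4): length 22 ✓; Tm = 2·15 + 4·7 = 58°C, outside 64–76°C ✗ — fails.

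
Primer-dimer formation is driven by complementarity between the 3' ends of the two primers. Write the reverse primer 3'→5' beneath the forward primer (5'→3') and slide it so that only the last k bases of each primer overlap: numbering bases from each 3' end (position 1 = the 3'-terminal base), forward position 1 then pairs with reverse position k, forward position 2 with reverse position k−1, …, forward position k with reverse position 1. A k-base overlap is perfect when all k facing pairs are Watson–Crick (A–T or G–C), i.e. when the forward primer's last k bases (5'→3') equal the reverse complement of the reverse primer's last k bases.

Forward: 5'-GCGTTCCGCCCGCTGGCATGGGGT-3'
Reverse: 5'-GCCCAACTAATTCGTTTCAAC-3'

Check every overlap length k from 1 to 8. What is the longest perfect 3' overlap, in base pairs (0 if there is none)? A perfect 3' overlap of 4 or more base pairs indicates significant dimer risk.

Longest perfect overlap: 2 complementary base pairs; below the dimer-risk threshold (threshold 4).

Last 8 bases (5'→3') — forward …CATGGGGT, reverse …GTTTCAAC.
Reverse complement of the reverse primer's last 8 bases: GTTGAAAC; its first k bases are the reverse complement of the reverse primer's last k bases, so a perfect k-base overlap needs the forward primer's last k bases to equal them.
Comparing (forward last k vs required): k=1: T vs G ✗; k=2: GT vs GT ✓; k=3: GGT vs GTT ✗; k=4: GGGT vs GTTG ✗; k=5: GGGGT vs GTTGA ✗; k=6: TGGGGT vs GTTGAA ✗; k=7: ATGGGGT vs GTTGAAA ✗; k=8: CATGGGGT vs GTTGAAAC ✗.
Only k = 2 is perfect, so the longest perfect 3' overlap is 2.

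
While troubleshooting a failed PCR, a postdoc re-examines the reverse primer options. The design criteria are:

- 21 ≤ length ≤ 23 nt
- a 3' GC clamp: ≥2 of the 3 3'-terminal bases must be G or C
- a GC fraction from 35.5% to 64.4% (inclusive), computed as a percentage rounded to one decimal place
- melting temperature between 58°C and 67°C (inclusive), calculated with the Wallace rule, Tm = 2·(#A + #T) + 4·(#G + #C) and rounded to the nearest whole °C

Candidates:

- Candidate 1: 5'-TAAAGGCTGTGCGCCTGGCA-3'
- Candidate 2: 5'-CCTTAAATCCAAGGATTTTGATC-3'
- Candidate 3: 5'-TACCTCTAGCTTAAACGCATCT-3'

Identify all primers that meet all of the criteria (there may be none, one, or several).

None of the candidates satisfy all criteria.

Candidate 1 (20 nt, A=4 T=4 G=7 C=5): length 20, outside 21–23 ✗; 3' end GCA has 2 G/C ✓; GC 12/20 = 60.0% ✓; Tm = 2·8 + 4·12 = 64°C ✓ — fails.
Candidate 2 (23 nt, A=7 T=8 G=3 C=5): length 23 ✓; 3' end ATC has 1 G/C, need ≥2 ✗; GC 8/23 = 34.8%, outside 35.5–64.4% ✗; Tm = 2·15 + 4·8 = 62°C ✓ — fails.
Candidate 3 (22 nt, A=6 T=7 G=2 C=7): length 22 ✓; 3' end TCT has 1 G/C, need ≥2 ✗; GC 9/22 = 40.9% ✓; Tm = 2·13 + 4·9 = 62°C ✓ — fails.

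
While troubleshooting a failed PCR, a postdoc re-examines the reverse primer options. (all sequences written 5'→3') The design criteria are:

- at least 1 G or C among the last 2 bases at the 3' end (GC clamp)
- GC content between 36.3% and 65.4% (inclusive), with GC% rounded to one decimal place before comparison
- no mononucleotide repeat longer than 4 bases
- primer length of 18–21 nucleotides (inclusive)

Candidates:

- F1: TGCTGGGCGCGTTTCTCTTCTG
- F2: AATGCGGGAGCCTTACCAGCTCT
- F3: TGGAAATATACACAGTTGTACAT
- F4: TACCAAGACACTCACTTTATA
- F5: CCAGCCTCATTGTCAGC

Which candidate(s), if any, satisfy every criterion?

F1 (22 nt, A=0 T=9 G=7 C=6): 3' end TG has 1 G/C ✓; GC 13/22 = 59.1% ✓; longest run = 3 ✓; length 22, outside 18–21 ✗ — fails.
F2 (23 nt, A=5 T=5 G=6 C=7): 3' end CT has 1 G/C ✓; GC 13/23 = 56.5% ✓; longest run = 3 ✓; length 23, outside 18–21 ✗ — fails.
F3 (23 nt, A=9 T=7 G=4 C=3): 3' end AT has 0 G/C, need ≥1 ✗; GC 7/23 = 30.4%, outside 36.3–65.4% ✗; longest run = 3 ✓; length 23, outside 18–21 ✗ — fails.
F4 (21 nt, A=8 T=6 G=1 C=6): 3' end TA has 0 G/C, need ≥1 ✗; GC 7/21 = 33.3%, outside 36.3–65.4% ✗; longest run = 3 ✓; length 21 ✓ — fails.
F5 (17 nt, A=3 T=4 G=3 C=7): 3' end GC has 2 G/C ✓; GC 10/17 = 58.8% ✓; longest run = 2 ✓; length 17, outside 18–21 ✗ — fails.

None of the candidates satisfy all criteria.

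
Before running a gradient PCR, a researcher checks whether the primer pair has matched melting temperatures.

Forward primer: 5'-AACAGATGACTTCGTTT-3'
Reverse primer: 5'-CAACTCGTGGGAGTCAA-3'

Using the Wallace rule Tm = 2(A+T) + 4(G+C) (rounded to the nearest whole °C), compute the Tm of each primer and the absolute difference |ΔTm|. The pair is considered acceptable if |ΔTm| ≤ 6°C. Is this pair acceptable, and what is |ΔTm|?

|ΔTm| = 6°C; the pair is acceptable.

Forward: A=5 T=6 G=3 C=3 → Tm = 2·11 + 4·6 = 46°C.
Reverse: A=5 T=3 G=5 C=4 → Tm = 2·8 + 4·9 = 52°C.
|ΔTm| = |46 − 52| = 6°C, ≤ 6°C.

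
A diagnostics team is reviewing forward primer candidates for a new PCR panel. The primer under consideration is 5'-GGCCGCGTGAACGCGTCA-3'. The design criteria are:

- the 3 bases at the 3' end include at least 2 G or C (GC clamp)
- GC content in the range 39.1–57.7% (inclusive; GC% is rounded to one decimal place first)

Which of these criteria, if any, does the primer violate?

Base counts: A=3, T=2, G=7, C=6 (length 18).
GC clamp: 3' end TCA has 1 G/C, need ≥2 ✗
GC content: GC 13/18 = 72.2%, outside 39.1–57.7% ✗

Fails: GC clamp, GC content.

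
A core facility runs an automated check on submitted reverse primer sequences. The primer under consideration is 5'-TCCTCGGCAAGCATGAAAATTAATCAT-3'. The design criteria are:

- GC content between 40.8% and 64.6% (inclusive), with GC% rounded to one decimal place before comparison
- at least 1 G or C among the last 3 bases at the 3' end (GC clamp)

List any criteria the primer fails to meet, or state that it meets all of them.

Fails: GC content.

Base counts: A=10, T=7, G=4, C=6 (length 27).
GC content: GC 10/27 = 37.0%, outside 40.8–64.6% ✗
GC clamp: 3' end CAT has 1 G/C ✓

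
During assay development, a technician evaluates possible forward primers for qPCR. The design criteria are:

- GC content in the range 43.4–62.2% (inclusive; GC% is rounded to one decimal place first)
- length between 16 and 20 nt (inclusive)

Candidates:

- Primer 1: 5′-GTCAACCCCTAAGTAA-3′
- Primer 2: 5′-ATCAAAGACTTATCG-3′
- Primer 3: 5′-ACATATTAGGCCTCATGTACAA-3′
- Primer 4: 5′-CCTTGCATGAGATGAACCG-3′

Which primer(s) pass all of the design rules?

Primer 1 (16 nt, A=6 T=3 G=2 C=5): GC 7/16 = 43.8% ✓; length 16 ✓ — passes.
Primer 2 (15 nt, A=6 T=4 G=2 C=3): GC 5/15 = 33.3%, outside 43.4–62.2% ✗; length 15, outside 16–20 ✗ — fails.
Primer 3 (22 nt, A=8 T=6 G=3 C=5): GC 8/22 = 36.4%, outside 43.4–62.2% ✗; length 22, outside 16–20 ✗ — fails.
Primer 4 (19 nt, A=5 T=4 G=5 C=5): GC 10/19 = 52.6% ✓; length 19 ✓ — passes.

Primer 1 and Primer 4.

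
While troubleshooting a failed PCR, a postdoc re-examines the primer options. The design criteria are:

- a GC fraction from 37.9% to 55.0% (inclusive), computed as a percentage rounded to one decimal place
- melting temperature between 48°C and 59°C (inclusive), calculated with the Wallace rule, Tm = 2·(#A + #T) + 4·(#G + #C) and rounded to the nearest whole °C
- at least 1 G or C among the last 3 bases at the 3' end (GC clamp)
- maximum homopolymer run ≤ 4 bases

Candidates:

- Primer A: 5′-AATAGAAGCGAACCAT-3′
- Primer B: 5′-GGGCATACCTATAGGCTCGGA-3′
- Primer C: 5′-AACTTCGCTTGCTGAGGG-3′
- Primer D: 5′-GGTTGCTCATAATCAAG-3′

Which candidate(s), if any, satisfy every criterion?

Primer D only.

Primer A (16 nt, A=8 T=2 G=3 C=3): GC 6/16 = 37.5%, outside 37.9–55.0% ✗; Tm = 2·10 + 4·6 = 44°C, outside 48–59°C ✗; 3' end CAT has 1 G/C ✓; longest run = 2 ✓ — fails.
Primer B (21 nt, A=5 T=4 G=7 C=5): GC 12/21 = 57.1%, outside 37.9–55.0% ✗; Tm = 2·9 + 4·12 = 66°C, outside 48–59°C ✗; 3' end GGA has 2 G/C ✓; longest run = 3 ✓ — fails.
Primer C (18 nt, A=3 T=5 G=6 C=4): GC 10/18 = 55.6%, outside 37.9–55.0% ✗; Tm = 2·8 + 4·10 = 56°C ✓; 3' end GGG has 3 G/C ✓; longest run = 3 ✓ — fails.
Primer D (17 nt, A=5 T=5 G=4 C=3): GC 7/17 = 41.2% ✓; Tm = 2·10 + 4·7 = 48°C ✓; 3' end AAG has 1 G/C ✓; longest run = 2 ✓ — passes.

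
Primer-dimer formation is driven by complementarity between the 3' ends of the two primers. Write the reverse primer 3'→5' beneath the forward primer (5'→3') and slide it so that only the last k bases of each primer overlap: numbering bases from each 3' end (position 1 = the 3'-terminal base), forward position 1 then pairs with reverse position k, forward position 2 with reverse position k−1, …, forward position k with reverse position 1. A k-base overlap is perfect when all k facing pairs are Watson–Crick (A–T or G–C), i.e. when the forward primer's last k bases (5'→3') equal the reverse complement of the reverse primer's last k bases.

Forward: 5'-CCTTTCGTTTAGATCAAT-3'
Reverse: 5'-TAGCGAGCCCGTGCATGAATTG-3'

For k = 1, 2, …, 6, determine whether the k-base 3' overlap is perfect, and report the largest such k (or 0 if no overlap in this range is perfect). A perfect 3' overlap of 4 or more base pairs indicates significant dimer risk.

Longest perfect overlap: 4 complementary base pairs; significant dimer risk (threshold 4).

Last 6 bases (5'→3') — forward …ATCAAT, reverse …GAATTG.
Reverse complement of the reverse primer's last 6 bases: CAATTC; its first k bases are the reverse complement of the reverse primer's last k bases, so a perfect k-base overlap needs the forward primer's last k bases to equal them.
Comparing (forward last k vs required): k=1: T vs C ✗; k=2: AT vs CA ✗; k=3: AAT vs CAA ✗; k=4: CAAT vs CAAT ✓; k=5: TCAAT vs CAATT ✗; k=6: ATCAAT vs CAATTC ✗.
Only k = 4 is perfect, so the longest perfect 3' overlap is 4.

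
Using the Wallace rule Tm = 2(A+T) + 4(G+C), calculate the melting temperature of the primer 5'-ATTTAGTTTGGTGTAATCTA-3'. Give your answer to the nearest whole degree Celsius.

Base counts: A=5, T=10, G=4, C=1 (length 20).
Tm = 2·(5+10) + 4·(4+1) = 2·15 + 4·5 = 30 + 20 = 50°C.

50°C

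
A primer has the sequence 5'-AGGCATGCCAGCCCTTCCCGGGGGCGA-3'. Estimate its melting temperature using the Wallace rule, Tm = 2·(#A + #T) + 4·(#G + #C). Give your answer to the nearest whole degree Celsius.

Base counts: A=4, T=3, G=10, C=10 (length 27).
Tm = 2·(4+3) + 4·(10+10) = 2·7 + 4·20 = 14 + 80 = 94°C.

94°C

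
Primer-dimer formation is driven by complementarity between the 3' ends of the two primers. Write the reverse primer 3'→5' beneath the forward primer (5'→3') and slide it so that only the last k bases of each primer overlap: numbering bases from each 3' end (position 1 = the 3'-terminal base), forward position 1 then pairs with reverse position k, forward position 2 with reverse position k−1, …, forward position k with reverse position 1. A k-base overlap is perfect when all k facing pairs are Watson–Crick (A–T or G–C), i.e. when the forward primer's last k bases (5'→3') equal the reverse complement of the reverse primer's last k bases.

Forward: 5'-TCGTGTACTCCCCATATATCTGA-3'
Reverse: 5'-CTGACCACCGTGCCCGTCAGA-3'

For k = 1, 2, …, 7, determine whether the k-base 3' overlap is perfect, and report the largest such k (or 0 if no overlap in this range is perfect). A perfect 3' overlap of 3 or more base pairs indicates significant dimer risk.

Last 7 bases (5'→3') — forward …TATCTGA, reverse …CGTCAGA.
Reverse complement of the reverse primer's last 7 bases: TCTGACG; its first k bases are the reverse complement of the reverse primer's last k bases, so a perfect k-base overlap needs the forward primer's last k bases to equal them.
Comparing (forward last k vs required): k=1: A vs T ✗; k=2: GA vs TC ✗; k=3: TGA vs TCT ✗; k=4: CTGA vs TCTG ✗; k=5: TCTGA vs TCTGA ✓; k=6: ATCTGA vs TCTGAC ✗; k=7: TATCTGA vs TCTGACG ✗.
Only k = 5 is perfect, so the longest perfect 3' overlap is 5.

Longest perfect overlap: 5 complementary base pairs; significant dimer risk (threshold 3).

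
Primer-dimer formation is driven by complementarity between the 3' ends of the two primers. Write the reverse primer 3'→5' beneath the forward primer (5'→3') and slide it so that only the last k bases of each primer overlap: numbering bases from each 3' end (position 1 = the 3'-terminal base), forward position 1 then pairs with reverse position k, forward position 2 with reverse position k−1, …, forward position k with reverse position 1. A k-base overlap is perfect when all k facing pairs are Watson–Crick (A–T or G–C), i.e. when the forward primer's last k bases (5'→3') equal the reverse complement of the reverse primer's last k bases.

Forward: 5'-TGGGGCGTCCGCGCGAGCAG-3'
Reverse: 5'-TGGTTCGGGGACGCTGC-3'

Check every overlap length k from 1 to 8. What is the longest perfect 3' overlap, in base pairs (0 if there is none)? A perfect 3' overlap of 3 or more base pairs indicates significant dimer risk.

Last 8 bases (5'→3') — forward …GCGAGCAG, reverse …GACGCTGC.
Reverse complement of the reverse primer's last 8 bases: GCAGCGTC; its first k bases are the reverse complement of the reverse primer's last k bases, so a perfect k-base overlap needs the forward primer's last k bases to equal them.
Comparing (forward last k vs required): k=1: G vs G ✓; k=2: AG vs GC ✗; k=3: CAG vs GCA ✗; k=4: GCAG vs GCAG ✓; k=5: AGCAG vs GCAGC ✗; k=6: GAGCAG vs GCAGCG ✗; k=7: CGAGCAG vs GCAGCGT ✗; k=8: GCGAGCAG vs GCAGCGTC ✗.
Perfect overlaps at k = 1, 4; the largest is 4.

Longest perfect overlap: 4 complementary base pairs; significant dimer risk (threshold 3).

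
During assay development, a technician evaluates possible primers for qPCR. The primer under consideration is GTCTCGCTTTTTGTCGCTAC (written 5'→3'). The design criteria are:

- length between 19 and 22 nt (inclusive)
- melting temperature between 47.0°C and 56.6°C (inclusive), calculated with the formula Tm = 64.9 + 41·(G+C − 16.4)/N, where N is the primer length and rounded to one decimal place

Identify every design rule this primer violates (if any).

Meets all criteria.

Base counts: A=1, T=9, G=4, C=6 (length 20).
length: length 20 ✓
Tm: Tm = 64.9 + 41·(10 − 16.4)/20 = 51.8°C ✓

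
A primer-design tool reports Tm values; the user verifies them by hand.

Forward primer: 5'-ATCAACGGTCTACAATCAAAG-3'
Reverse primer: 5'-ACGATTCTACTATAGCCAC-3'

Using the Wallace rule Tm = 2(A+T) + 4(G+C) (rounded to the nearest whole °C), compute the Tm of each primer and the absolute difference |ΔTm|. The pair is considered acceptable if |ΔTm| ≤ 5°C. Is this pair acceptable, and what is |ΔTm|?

|ΔTm| = 4°C; the pair is acceptable.

Forward: A=9 T=4 G=3 C=5 → Tm = 2·13 + 4·8 = 58°C.
Reverse: A=6 T=5 G=2 C=6 → Tm = 2·11 + 4·8 = 54°C.
|ΔTm| = |58 − 54| = 4°C, ≤ 5°C.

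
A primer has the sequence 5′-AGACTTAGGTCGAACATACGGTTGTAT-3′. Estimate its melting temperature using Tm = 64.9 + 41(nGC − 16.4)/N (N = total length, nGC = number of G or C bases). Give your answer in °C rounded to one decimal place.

Base counts: A=8, T=8, G=7, C=4; G+C = 11, N = 27.
Tm = 64.9 + 41·(11 − 16.4)/27 = 64.9 + -221.40/27 = 56.7°C.

56.7°C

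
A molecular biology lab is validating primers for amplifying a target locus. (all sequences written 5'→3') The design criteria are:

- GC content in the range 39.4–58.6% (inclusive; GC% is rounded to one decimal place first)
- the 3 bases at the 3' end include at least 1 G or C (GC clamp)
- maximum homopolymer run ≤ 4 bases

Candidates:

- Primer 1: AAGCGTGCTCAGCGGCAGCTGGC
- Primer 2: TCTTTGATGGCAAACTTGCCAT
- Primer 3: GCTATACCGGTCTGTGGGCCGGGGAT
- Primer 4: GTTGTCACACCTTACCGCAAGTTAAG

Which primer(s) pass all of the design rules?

Primer 1 (23 nt, A=4 T=3 G=9 C=7): GC 16/23 = 69.6%, outside 39.4–58.6% ✗; 3' end GGC has 3 G/C ✓; longest run = 2 ✓ — fails.
Primer 2 (22 nt, A=5 T=8 G=4 C=5): GC 9/22 = 40.9% ✓; 3' end CAT has 1 G/C ✓; longest run = 3 ✓ — passes.
Primer 3 (26 nt, A=3 T=6 G=11 C=6): GC 17/26 = 65.4%, outside 39.4–58.6% ✗; 3' end GAT has 1 G/C ✓; longest run = 4 ✓ — fails.
Primer 4 (26 nt, A=7 T=7 G=5 C=7): GC 12/26 = 46.2% ✓; 3' end AAG has 1 G/C ✓; longest run = 2 ✓ — passes.

Primer 2 and Primer 4.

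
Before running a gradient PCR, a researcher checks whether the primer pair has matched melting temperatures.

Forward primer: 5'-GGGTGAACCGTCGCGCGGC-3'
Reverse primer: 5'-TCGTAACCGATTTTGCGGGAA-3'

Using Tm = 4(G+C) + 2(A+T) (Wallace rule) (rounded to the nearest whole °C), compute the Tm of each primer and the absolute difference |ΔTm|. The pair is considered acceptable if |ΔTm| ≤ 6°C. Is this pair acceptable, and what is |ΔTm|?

Forward: A=2 T=2 G=9 C=6 → Tm = 2·4 + 4·15 = 68°C.
Reverse: A=5 T=6 G=6 C=4 → Tm = 2·11 + 4·10 = 62°C.
|ΔTm| = |68 − 62| = 6°C, ≤ 6°C.

|ΔTm| = 6°C; the pair is acceptable.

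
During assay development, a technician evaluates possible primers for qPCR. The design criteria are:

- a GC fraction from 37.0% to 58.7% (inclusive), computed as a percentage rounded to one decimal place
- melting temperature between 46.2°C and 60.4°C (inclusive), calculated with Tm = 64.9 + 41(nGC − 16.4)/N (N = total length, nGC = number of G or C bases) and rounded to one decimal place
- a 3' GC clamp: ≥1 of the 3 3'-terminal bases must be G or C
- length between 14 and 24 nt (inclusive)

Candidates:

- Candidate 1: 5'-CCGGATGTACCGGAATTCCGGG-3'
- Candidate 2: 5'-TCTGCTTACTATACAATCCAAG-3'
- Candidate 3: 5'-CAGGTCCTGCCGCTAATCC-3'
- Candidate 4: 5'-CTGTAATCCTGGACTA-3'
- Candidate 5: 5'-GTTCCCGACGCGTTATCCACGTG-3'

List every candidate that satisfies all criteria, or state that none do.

None of the candidates satisfy all criteria.

Candidate 1 (22 nt, A=4 T=4 G=8 C=6): GC 14/22 = 63.6%, outside 37.0–58.7% ✗; Tm = 64.9 + 41·(14 − 16.4)/22 = 60.4°C ✓; 3' end GGG has 3 G/C ✓; length 22 ✓ — fails.
Candidate 2 (22 nt, A=7 T=7 G=2 C=6): GC 8/22 = 36.4%, outside 37.0–58.7% ✗; Tm = 64.9 + 41·(8 − 16.4)/22 = 49.2°C ✓; 3' end AAG has 1 G/C ✓; length 22 ✓ — fails.
Candidate 3 (19 nt, A=3 T=4 G=4 C=8): GC 12/19 = 63.2%, outside 37.0–58.7% ✗; Tm = 64.9 + 41·(12 − 16.4)/19 = 55.4°C ✓; 3' end TCC has 2 G/C ✓; length 19 ✓ — fails.
Candidate 4 (16 nt, A=4 T=5 G=3 C=4): GC 7/16 = 43.8% ✓; Tm = 64.9 + 41·(7 − 16.4)/16 = 40.8°C, outside 46.2–60.4°C ✗; 3' end CTA has 1 G/C ✓; length 16 ✓ — fails.
Candidate 5 (23 nt, A=3 T=6 G=6 C=8): GC 14/23 = 60.9%, outside 37.0–58.7% ✗; Tm = 64.9 + 41·(14 − 16.4)/23 = 60.6°C, outside 46.2–60.4°C ✗; 3' end GTG has 2 G/C ✓; length 23 ✓ — fails.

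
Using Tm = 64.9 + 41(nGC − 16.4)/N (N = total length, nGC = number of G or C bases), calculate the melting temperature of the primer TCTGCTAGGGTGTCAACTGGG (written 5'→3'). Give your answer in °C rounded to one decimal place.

Base counts: A=3, T=6, G=8, C=4; G+C = 12, N = 21.
Tm = 64.9 + 41·(12 − 16.4)/21 = 64.9 + -180.40/21 = 56.3°C.

56.3°C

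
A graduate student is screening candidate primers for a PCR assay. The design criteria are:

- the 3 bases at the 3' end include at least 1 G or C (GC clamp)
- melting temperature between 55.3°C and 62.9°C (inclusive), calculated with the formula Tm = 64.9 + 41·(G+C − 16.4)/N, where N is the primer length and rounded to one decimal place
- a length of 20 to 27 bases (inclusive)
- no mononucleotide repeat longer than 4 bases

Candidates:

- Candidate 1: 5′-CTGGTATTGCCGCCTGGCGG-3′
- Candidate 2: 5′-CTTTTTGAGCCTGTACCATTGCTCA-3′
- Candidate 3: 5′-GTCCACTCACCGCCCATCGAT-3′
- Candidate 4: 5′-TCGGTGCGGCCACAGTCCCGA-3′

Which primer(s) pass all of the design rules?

Candidate 1 (20 nt, A=1 T=5 G=8 C=6): 3' end CGG has 3 G/C ✓; Tm = 64.9 + 41·(14 − 16.4)/20 = 60.0°C ✓; length 20 ✓; longest run = 2 ✓ — passes.
Candidate 2 (25 nt, A=4 T=10 G=4 C=7): 3' end TCA has 1 G/C ✓; Tm = 64.9 + 41·(11 − 16.4)/25 = 56.0°C ✓; length 25 ✓; longest run = 5, exceeds 4 ✗ — fails.
Candidate 3 (21 nt, A=4 T=4 G=3 C=10): 3' end GAT has 1 G/C ✓; Tm = 64.9 + 41·(13 − 16.4)/21 = 58.3°C ✓; length 21 ✓; longest run = 3 ✓ — passes.
Candidate 4 (21 nt, A=3 T=3 G=7 C=8): 3' end CGA has 2 G/C ✓; Tm = 64.9 + 41·(15 − 16.4)/21 = 62.2°C ✓; length 21 ✓; longest run = 3 ✓ — passes.

Candidate 1, Candidate 3 and Candidate 4.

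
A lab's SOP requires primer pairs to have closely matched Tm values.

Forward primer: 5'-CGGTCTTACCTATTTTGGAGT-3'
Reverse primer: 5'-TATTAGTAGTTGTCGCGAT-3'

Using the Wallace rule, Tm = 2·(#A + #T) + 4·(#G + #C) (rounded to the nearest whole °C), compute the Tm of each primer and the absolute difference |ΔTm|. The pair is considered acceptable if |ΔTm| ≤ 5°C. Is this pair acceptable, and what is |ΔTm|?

Forward: A=3 T=9 G=5 C=4 → Tm = 2·12 + 4·9 = 60°C.
Reverse: A=4 T=8 G=5 C=2 → Tm = 2·12 + 4·7 = 52°C.
|ΔTm| = |60 − 52| = 8°C, > 5°C.

|ΔTm| = 8°C; the pair is not acceptable.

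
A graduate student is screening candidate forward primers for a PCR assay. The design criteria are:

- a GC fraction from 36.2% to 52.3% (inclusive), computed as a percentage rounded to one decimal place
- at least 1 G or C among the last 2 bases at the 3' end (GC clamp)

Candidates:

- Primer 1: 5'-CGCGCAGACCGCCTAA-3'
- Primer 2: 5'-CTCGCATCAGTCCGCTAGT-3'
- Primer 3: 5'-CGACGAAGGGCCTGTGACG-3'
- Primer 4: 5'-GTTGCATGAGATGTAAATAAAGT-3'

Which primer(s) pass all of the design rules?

None of the candidates satisfy all criteria.

Primer 1 (16 nt, A=4 T=1 G=4 C=7): GC 11/16 = 68.8%, outside 36.2–52.3% ✗; 3' end AA has 0 G/C, need ≥1 ✗ — fails.
Primer 2 (19 nt, A=3 T=5 G=4 C=7): GC 11/19 = 57.9%, outside 36.2–52.3% ✗; 3' end GT has 1 G/C ✓ — fails.
Primer 3 (19 nt, A=4 T=2 G=8 C=5): GC 13/19 = 68.4%, outside 36.2–52.3% ✗; 3' end CG has 2 G/C ✓ — fails.
Primer 4 (23 nt, A=9 T=7 G=6 C=1): GC 7/23 = 30.4%, outside 36.2–52.3% ✗; 3' end GT has 1 G/C ✓ — fails.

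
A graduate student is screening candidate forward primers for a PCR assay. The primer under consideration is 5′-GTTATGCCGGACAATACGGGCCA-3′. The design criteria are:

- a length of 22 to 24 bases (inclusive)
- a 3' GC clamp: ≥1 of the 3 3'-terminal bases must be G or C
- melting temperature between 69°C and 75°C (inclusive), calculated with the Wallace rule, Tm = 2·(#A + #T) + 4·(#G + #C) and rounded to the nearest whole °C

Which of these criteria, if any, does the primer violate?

Meets all criteria.

Base counts: A=6, T=4, G=7, C=6 (length 23).
length: length 23 ✓
GC clamp: 3' end CCA has 2 G/C ✓
Tm: Tm = 2·10 + 4·13 = 72°C ✓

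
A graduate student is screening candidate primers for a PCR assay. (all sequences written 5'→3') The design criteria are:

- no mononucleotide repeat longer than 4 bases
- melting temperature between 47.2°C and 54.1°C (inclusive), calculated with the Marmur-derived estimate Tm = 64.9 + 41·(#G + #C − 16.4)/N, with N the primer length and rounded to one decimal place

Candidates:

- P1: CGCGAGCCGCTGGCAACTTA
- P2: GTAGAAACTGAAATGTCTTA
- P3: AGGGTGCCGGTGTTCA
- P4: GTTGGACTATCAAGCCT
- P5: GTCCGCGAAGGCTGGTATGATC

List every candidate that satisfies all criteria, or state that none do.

P1 (20 nt, A=4 T=3 G=6 C=7): longest run = 2 ✓; Tm = 64.9 + 41·(13 − 16.4)/20 = 57.9°C, outside 47.2–54.1°C ✗ — fails.
P2 (20 nt, A=8 T=6 G=4 C=2): longest run = 3 ✓; Tm = 64.9 + 41·(6 − 16.4)/20 = 43.6°C, outside 47.2–54.1°C ✗ — fails.
P3 (16 nt, A=2 T=4 G=7 C=3): longest run = 3 ✓; Tm = 64.9 + 41·(10 − 16.4)/16 = 48.5°C ✓ — passes.
P4 (17 nt, A=4 T=5 G=4 C=4): longest run = 2 ✓; Tm = 64.9 + 41·(8 − 16.4)/17 = 44.6°C, outside 47.2–54.1°C ✗ — fails.
P5 (22 nt, A=4 T=5 G=8 C=5): longest run = 2 ✓; Tm = 64.9 + 41·(13 − 16.4)/22 = 58.6°C, outside 47.2–54.1°C ✗ — fails.

P3 only.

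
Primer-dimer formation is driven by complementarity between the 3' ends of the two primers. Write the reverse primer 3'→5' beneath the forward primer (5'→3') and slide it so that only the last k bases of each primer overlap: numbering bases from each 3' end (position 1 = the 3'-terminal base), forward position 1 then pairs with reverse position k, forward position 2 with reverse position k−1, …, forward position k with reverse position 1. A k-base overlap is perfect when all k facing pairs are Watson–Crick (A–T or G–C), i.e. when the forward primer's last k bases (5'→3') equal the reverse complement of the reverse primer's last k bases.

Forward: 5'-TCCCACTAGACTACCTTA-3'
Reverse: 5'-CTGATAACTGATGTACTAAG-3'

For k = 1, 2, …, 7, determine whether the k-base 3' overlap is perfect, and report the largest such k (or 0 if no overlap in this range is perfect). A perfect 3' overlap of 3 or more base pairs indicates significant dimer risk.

Last 7 bases (5'→3') — forward …TACCTTA, reverse …TACTAAG.
Reverse complement of the reverse primer's last 7 bases: CTTAGTA; its first k bases are the reverse complement of the reverse primer's last k bases, so a perfect k-base overlap needs the forward primer's last k bases to equal them.
Comparing (forward last k vs required): k=1: A vs C ✗; k=2: TA vs CT ✗; k=3: TTA vs CTT ✗; k=4: CTTA vs CTTA ✓; k=5: CCTTA vs CTTAG ✗; k=6: ACCTTA vs CTTAGT ✗; k=7: TACCTTA vs CTTAGTA ✗.
Only k = 4 is perfect, so the longest perfect 3' overlap is 4.

Longest perfect overlap: 4 complementary base pairs; significant dimer risk (threshold 3).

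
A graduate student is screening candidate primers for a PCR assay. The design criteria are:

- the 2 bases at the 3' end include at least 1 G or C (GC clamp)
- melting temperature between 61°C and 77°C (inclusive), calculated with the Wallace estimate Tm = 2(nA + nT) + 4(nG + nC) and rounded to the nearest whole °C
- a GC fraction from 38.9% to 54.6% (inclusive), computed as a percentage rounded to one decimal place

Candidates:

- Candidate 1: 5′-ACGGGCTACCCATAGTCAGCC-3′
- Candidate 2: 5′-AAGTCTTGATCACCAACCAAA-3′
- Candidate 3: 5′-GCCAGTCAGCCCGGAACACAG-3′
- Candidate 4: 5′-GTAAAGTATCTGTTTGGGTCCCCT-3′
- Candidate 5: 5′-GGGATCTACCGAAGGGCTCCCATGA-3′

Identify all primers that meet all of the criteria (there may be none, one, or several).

Candidate 1 (21 nt, A=5 T=3 G=5 C=8): 3' end CC has 2 G/C ✓; Tm = 2·8 + 4·13 = 68°C ✓; GC 13/21 = 61.9%, outside 38.9–54.6% ✗ — fails.
Candidate 2 (21 nt, A=9 T=4 G=2 C=6): 3' end AA has 0 G/C, need ≥1 ✗; Tm = 2·13 + 4·8 = 58°C, outside 61–77°C ✗; GC 8/21 = 38.1%, outside 38.9–54.6% ✗ — fails.
Candidate 3 (21 nt, A=6 T=1 G=6 C=8): 3' end AG has 1 G/C ✓; Tm = 2·7 + 4·14 = 70°C ✓; GC 14/21 = 66.7%, outside 38.9–54.6% ✗ — fails.
Candidate 4 (24 nt, A=4 T=9 G=6 C=5): 3' end CT has 1 G/C ✓; Tm = 2·13 + 4·11 = 70°C ✓; GC 11/24 = 45.8% ✓ — passes.
Candidate 5 (25 nt, A=6 T=4 G=8 C=7): 3' end GA has 1 G/C ✓; Tm = 2·10 + 4·15 = 80°C, outside 61–77°C ✗; GC 15/25 = 60.0%, outside 38.9–54.6% ✗ — fails.

Candidate 4 only.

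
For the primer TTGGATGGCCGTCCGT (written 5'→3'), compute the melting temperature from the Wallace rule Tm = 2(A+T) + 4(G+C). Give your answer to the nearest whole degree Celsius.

Base counts: A=1, T=5, G=6, C=4 (length 16).
Tm = 2·(1+5) + 4·(6+4) = 2·6 + 4·10 = 12 + 40 = 52°C.

52°C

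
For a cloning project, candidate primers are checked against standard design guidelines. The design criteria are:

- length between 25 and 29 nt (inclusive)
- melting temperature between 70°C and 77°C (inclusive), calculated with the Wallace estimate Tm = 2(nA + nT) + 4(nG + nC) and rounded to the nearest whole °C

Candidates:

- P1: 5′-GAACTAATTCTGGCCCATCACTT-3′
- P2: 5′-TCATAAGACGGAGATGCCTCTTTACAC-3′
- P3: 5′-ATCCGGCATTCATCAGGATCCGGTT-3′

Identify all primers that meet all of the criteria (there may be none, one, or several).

P3 only.

P1 (23 nt, A=6 T=7 G=3 C=7): length 23, outside 25–29 ✗; Tm = 2·13 + 4·10 = 66°C, outside 70–77°C ✗ — fails.
P2 (27 nt, A=8 T=7 G=5 C=7): length 27 ✓; Tm = 2·15 + 4·12 = 78°C, outside 70–77°C ✗ — fails.
P3 (25 nt, A=5 T=7 G=6 C=7): length 25 ✓; Tm = 2·12 + 4·13 = 76°C ✓ — passes.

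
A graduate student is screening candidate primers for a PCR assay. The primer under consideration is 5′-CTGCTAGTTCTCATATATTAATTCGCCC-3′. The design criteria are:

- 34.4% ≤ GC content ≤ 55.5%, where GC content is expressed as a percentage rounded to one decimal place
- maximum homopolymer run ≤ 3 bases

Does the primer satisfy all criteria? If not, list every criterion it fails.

Meets all criteria.

Base counts: A=6, T=11, G=3, C=8 (length 28).
GC content: GC 11/28 = 39.3% ✓
homopolymer run: longest run = 3 ✓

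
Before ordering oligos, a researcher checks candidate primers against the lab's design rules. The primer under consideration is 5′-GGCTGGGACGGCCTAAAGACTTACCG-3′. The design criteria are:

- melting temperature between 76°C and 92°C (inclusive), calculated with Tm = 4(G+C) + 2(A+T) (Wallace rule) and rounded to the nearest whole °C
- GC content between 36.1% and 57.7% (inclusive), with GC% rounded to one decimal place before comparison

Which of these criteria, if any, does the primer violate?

Base counts: A=6, T=4, G=9, C=7 (length 26).
Tm: Tm = 2·10 + 4·16 = 84°C ✓
GC content: GC 16/26 = 61.5%, outside 36.1–57.7% ✗

Fails: GC content.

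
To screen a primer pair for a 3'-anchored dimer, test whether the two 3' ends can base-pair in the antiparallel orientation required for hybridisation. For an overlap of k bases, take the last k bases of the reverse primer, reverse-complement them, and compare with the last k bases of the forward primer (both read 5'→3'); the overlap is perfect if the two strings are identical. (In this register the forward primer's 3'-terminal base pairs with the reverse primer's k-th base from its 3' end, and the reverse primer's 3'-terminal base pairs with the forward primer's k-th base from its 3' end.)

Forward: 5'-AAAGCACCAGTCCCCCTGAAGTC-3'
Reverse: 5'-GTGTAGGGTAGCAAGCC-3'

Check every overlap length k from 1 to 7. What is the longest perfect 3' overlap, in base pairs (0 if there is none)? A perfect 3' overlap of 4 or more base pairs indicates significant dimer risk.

Last 7 bases (5'→3') — forward …TGAAGTC, reverse …GCAAGCC.
Reverse complement of the reverse primer's last 7 bases: GGCTTGC; its first k bases are the reverse complement of the reverse primer's last k bases, so a perfect k-base overlap needs the forward primer's last k bases to equal them.
Comparing (forward last k vs required): k=1: C vs G ✗; k=2: TC vs GG ✗; k=3: GTC vs GGC ✗; k=4: AGTC vs GGCT ✗; k=5: AAGTC vs GGCTT ✗; k=6: GAAGTC vs GGCTTG ✗; k=7: TGAAGTC vs GGCTTGC ✗.
No overlap length from 1 to 7 is perfect, so the longest perfect 3' overlap is 0.

Longest perfect overlap: 0 complementary base pairs; below the dimer-risk threshold (threshold 4).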